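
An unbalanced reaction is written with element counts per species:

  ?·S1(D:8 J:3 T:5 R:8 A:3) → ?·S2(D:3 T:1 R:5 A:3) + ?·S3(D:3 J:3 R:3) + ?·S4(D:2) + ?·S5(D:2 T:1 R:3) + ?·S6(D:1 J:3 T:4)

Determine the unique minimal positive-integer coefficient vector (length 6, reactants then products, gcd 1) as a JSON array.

Coefficients: [5, 5, 1, 5, 4, 4]

D: 5·8 = 40 | 5·3+1·3+5·2+4·2+4·1 = 40
J: 5·3 = 15 | 5·0+1·3+5·0+4·0+4·3 = 15
T: 5·5 = 25 | 5·1+1·0+5·0+4·1+4·4 = 25
R: 5·8 = 40 | 5·5+1·3+5·0+4·3+4·0 = 40
A: 5·3 = 15 | 5·3+1·0+5·0+4·0+4·0 = 15
gcd(5,5,1,5,4,4) = 1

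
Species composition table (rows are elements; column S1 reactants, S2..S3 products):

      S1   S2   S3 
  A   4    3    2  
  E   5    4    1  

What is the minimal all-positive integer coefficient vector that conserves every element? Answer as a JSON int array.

A: 5·4 = 20 | 6·3+1·2 = 20
E: 5·5 = 25 | 6·4+1·1 = 25
gcd(5,6,1) = 1

Coefficients: [5, 6, 1]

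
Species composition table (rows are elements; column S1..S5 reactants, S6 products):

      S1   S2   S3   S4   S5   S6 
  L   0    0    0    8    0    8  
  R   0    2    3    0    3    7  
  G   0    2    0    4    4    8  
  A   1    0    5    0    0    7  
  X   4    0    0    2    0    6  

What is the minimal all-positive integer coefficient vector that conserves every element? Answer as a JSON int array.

L: 5·0+4·0+6·0+5·8+3·0 = 40 | 5·8 = 40
R: 5·0+4·2+6·3+5·0+3·3 = 35 | 5·7 = 35
G: 5·0+4·2+6·0+5·4+3·4 = 40 | 5·8 = 40
A: 5·1+4·0+6·5+5·0+3·0 = 35 | 5·7 = 35
X: 5·4+4·0+6·0+5·2+3·0 = 30 | 5·6 = 30
gcd(5,4,6,5,3,5) = 1

Coefficients: [5, 4, 6, 5, 3, 5]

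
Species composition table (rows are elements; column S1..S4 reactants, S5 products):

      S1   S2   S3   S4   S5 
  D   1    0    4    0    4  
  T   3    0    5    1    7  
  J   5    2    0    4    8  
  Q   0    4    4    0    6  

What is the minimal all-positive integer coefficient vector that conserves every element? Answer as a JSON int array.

D: 4·1+4·0+5·4+5·0 = 24 | 6·4 = 24
T: 4·3+4·0+5·5+5·1 = 42 | 6·7 = 42
J: 4·5+4·2+5·0+5·4 = 48 | 6·8 = 48
Q: 4·0+4·4+5·4+5·0 = 36 | 6·6 = 36
gcd(4,4,5,5,6) = 1

Coefficients: [4, 4, 5, 5, 6]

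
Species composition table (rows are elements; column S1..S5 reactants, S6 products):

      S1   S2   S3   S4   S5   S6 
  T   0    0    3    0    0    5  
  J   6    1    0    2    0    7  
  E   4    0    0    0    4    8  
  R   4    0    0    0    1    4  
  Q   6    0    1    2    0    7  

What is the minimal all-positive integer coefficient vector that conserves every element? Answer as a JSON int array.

Coefficients: [2, 5, 5, 2, 4, 3]

T: 2·0+5·0+5·3+2·0+4·0 = 15 | 3·5 = 15
J: 2·6+5·1+5·0+2·2+4·0 = 21 | 3·7 = 21
E: 2·4+5·0+5·0+2·0+4·4 = 24 | 3·8 = 24
R: 2·4+5·0+5·0+2·0+4·1 = 12 | 3·4 = 12
Q: 2·6+5·0+5·1+2·2+4·0 = 21 | 3·7 = 21
gcd(2,5,5,2,4,3) = 1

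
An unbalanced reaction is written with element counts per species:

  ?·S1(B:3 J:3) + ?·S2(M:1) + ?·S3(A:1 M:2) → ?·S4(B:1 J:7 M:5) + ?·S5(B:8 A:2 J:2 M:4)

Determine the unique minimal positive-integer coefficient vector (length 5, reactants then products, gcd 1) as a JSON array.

B: 3·3+5·0+2·0 = 9 | 1·1+1·8 = 9
A: 3·0+5·0+2·1 = 2 | 1·0+1·2 = 2
J: 3·3+5·0+2·0 = 9 | 1·7+1·2 = 9
M: 3·0+5·1+2·2 = 9 | 1·5+1·4 = 9
gcd(3,5,2,1,1) = 1

Coefficients: [3, 5, 2, 1, 1]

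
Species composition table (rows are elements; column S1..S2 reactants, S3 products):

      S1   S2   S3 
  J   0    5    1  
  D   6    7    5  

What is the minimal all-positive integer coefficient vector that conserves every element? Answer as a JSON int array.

Coefficients: [3, 1, 5]

J: 3·0+1·5 = 5 | 5·1 = 5
D: 3·6+1·7 = 25 | 5·5 = 25
gcd(3,1,5) = 1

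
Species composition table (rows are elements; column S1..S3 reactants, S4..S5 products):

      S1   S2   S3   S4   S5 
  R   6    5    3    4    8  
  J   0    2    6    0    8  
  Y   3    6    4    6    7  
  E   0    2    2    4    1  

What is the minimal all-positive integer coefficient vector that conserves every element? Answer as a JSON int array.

Coefficients: [2, 4, 4, 3, 4]

R: 2·6+4·5+4·3 = 44 | 3·4+4·8 = 44
J: 2·0+4·2+4·6 = 32 | 3·0+4·8 = 32
Y: 2·3+4·6+4·4 = 46 | 3·6+4·7 = 46
E: 2·0+4·2+4·2 = 16 | 3·4+4·1 = 16
gcd(2,4,4,3,4) = 1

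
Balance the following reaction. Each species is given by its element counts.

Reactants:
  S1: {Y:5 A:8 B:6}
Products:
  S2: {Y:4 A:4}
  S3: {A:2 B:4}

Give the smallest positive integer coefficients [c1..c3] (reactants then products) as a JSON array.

Y: 4·5 = 20 | 5·4+6·0 = 20
A: 4·8 = 32 | 5·4+6·2 = 32
B: 4·6 = 24 | 5·0+6·4 = 24
gcd(4,5,6) = 1

Coefficients: [4, 5, 6]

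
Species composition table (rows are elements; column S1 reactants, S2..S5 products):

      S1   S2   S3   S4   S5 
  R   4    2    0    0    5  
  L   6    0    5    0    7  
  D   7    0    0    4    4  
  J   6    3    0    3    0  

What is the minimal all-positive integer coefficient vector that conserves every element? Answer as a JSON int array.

Coefficients: [4, 3, 2, 5, 2]

R: 4·4 = 16 | 3·2+2·0+5·0+2·5 = 16
L: 4·6 = 24 | 3·0+2·5+5·0+2·7 = 24
D: 4·7 = 28 | 3·0+2·0+5·4+2·4 = 28
J: 4·6 = 24 | 3·3+2·0+5·3+2·0 = 24
gcd(4,3,2,5,2) = 1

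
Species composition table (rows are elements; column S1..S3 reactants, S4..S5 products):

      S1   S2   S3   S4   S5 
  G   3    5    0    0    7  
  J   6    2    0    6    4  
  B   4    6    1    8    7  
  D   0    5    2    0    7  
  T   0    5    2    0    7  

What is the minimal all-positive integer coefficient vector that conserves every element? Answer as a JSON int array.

Coefficients: [2, 3, 3, 1, 3]

G: 2·3+3·5+3·0 = 21 | 1·0+3·7 = 21
J: 2·6+3·2+3·0 = 18 | 1·6+3·4 = 18
B: 2·4+3·6+3·1 = 29 | 1·8+3·7 = 29
D: 2·0+3·5+3·2 = 21 | 1·0+3·7 = 21
T: 2·0+3·5+3·2 = 21 | 1·0+3·7 = 21
gcd(2,3,3,1,3) = 1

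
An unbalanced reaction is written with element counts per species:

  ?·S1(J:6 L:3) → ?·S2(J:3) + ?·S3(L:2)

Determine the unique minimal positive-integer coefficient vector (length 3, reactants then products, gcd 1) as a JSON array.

J: 2·6 = 12 | 4·3+3·0 = 12
L: 2·3 = 6 | 4·0+3·2 = 6
gcd(2,4,3) = 1

Coefficients: [2, 4, 3]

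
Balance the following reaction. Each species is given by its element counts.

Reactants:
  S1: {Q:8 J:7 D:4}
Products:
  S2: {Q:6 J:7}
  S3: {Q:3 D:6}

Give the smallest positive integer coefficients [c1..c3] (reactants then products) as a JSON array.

Coefficients: [3, 3, 2]

Q: 3·8 = 24 | 3·6+2·3 = 24
J: 3·7 = 21 | 3·7+2·0 = 21
D: 3·4 = 12 | 3·0+2·6 = 12
gcd(3,3,2) = 1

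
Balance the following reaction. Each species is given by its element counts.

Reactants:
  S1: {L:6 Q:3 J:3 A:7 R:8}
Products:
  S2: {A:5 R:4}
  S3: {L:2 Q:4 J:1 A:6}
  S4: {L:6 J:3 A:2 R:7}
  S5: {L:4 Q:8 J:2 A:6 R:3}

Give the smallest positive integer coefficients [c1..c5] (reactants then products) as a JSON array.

Coefficients: [4, 2, 1, 3, 1]

L: 4·6 = 24 | 2·0+1·2+3·6+1·4 = 24
Q: 4·3 = 12 | 2·0+1·4+3·0+1·8 = 12
J: 4·3 = 12 | 2·0+1·1+3·3+1·2 = 12
A: 4·7 = 28 | 2·5+1·6+3·2+1·6 = 28
R: 4·8 = 32 | 2·4+1·0+3·7+1·3 = 32
gcd(4,2,1,3,1) = 1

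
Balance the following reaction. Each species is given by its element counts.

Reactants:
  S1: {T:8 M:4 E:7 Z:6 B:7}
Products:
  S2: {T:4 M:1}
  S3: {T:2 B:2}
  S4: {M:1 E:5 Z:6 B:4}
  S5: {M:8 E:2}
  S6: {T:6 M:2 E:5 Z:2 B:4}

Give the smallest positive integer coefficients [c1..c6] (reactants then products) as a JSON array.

T: 6·8 = 48 | 5·4+5·2+5·0+1·0+3·6 = 48
M: 6·4 = 24 | 5·1+5·0+5·1+1·8+3·2 = 24
E: 6·7 = 42 | 5·0+5·0+5·5+1·2+3·5 = 42
Z: 6·6 = 36 | 5·0+5·0+5·6+1·0+3·2 = 36
B: 6·7 = 42 | 5·0+5·2+5·4+1·0+3·4 = 42
gcd(6,5,5,5,1,3) = 1

Coefficients: [6, 5, 5, 5, 1, 3]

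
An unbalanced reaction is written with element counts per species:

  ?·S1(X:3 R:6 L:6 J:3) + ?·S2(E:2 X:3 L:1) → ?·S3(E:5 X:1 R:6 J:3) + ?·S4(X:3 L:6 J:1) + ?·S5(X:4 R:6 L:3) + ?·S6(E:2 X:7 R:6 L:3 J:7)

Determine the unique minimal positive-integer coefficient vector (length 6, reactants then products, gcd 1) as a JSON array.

E: 6·0+6·2 = 12 | 2·5+5·0+3·0+1·2 = 12
X: 6·3+6·3 = 36 | 2·1+5·3+3·4+1·7 = 36
R: 6·6+6·0 = 36 | 2·6+5·0+3·6+1·6 = 36
L: 6·6+6·1 = 42 | 2·0+5·6+3·3+1·3 = 42
J: 6·3+6·0 = 18 | 2·3+5·1+3·0+1·7 = 18
gcd(6,6,2,5,3,1) = 1

Coefficients: [6, 6, 2, 5, 3, 1]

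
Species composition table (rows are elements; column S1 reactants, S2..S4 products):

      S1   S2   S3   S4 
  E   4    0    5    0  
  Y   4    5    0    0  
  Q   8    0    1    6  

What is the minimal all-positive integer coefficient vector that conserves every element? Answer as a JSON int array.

Coefficients: [5, 4, 4, 6]

E: 5·4 = 20 | 4·0+4·5+6·0 = 20
Y: 5·4 = 20 | 4·5+4·0+6·0 = 20
Q: 5·8 = 40 | 4·0+4·1+6·6 = 40
gcd(5,4,4,6) = 1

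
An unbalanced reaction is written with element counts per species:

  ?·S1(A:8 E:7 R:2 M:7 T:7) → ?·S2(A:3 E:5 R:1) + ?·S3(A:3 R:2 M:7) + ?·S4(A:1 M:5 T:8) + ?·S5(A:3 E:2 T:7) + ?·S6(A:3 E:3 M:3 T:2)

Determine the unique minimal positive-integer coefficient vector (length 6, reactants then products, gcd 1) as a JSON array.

A: 5·8 = 40 | 4·3+3·3+1·1+3·3+3·3 = 40
E: 5·7 = 35 | 4·5+3·0+1·0+3·2+3·3 = 35
R: 5·2 = 10 | 4·1+3·2+1·0+3·0+3·0 = 10
M: 5·7 = 35 | 4·0+3·7+1·5+3·0+3·3 = 35
T: 5·7 = 35 | 4·0+3·0+1·8+3·7+3·2 = 35
gcd(5,4,3,1,3,3) = 1

Coefficients: [5, 4, 3, 1, 3, 3]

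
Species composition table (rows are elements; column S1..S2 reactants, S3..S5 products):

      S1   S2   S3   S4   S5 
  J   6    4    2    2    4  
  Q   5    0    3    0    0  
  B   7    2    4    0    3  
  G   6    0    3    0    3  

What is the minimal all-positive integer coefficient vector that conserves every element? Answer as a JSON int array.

Coefficients: [3, 1, 5, 4, 1]

J: 3·6+1·4 = 22 | 5·2+4·2+1·4 = 22
Q: 3·5+1·0 = 15 | 5·3+4·0+1·0 = 15
B: 3·7+1·2 = 23 | 5·4+4·0+1·3 = 23
G: 3·6+1·0 = 18 | 5·3+4·0+1·3 = 18
gcd(3,1,5,4,1) = 1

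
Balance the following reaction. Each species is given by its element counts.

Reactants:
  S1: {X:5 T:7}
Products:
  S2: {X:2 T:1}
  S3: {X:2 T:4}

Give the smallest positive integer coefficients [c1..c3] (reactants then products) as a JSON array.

X: 2·5 = 10 | 2·2+3·2 = 10
T: 2·7 = 14 | 2·1+3·4 = 14
gcd(2,2,3) = 1

Coefficients: [2, 2, 3]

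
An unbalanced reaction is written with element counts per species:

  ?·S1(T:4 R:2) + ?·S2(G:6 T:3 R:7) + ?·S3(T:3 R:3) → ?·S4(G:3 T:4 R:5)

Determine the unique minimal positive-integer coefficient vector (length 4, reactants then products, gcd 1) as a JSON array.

G: 3·0+3·6+1·0 = 18 | 6·3 = 18
T: 3·4+3·3+1·3 = 24 | 6·4 = 24
R: 3·2+3·7+1·3 = 30 | 6·5 = 30
gcd(3,3,1,6) = 1

Coefficients: [3, 3, 1, 6]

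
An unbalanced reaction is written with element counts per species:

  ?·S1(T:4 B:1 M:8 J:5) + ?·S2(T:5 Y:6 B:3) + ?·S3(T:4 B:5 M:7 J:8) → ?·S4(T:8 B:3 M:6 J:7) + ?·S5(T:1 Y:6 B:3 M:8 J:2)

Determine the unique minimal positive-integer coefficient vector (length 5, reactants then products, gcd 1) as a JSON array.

Coefficients: [5, 3, 2, 5, 3]

T: 5·4+3·5+2·4 = 43 | 5·8+3·1 = 43
Y: 5·0+3·6+2·0 = 18 | 5·0+3·6 = 18
B: 5·1+3·3+2·5 = 24 | 5·3+3·3 = 24
M: 5·8+3·0+2·7 = 54 | 5·6+3·8 = 54
J: 5·5+3·0+2·8 = 41 | 5·7+3·2 = 41
gcd(5,3,2,5,3) = 1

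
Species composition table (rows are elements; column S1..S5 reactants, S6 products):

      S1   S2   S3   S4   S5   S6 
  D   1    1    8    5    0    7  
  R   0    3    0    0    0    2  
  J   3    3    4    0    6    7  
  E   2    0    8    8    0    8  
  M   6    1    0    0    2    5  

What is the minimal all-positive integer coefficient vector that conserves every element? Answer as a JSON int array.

D: 4·1+4·1+3·8+2·5+1·0 = 42 | 6·7 = 42
R: 4·0+4·3+3·0+2·0+1·0 = 12 | 6·2 = 12
J: 4·3+4·3+3·4+2·0+1·6 = 42 | 6·7 = 42
E: 4·2+4·0+3·8+2·8+1·0 = 48 | 6·8 = 48
M: 4·6+4·1+3·0+2·0+1·2 = 30 | 6·5 = 30
gcd(4,4,3,2,1,6) = 1

Coefficients: [4, 4, 3, 2, 1, 6]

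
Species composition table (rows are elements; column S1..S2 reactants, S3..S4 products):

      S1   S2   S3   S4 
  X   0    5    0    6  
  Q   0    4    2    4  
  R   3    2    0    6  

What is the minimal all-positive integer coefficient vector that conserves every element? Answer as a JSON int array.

Coefficients: [6, 6, 2, 5]

X: 6·0+6·5 = 30 | 2·0+5·6 = 30
Q: 6·0+6·4 = 24 | 2·2+5·4 = 24
R: 6·3+6·2 = 30 | 2·0+5·6 = 30
gcd(6,6,2,5) = 1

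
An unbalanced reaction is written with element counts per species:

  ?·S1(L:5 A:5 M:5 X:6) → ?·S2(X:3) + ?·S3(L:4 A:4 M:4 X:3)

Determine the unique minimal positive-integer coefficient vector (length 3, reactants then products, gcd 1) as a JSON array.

L: 4·5 = 20 | 3·0+5·4 = 20
A: 4·5 = 20 | 3·0+5·4 = 20
M: 4·5 = 20 | 3·0+5·4 = 20
X: 4·6 = 24 | 3·3+5·3 = 24
gcd(4,3,5) = 1

Coefficients: [4, 3, 5]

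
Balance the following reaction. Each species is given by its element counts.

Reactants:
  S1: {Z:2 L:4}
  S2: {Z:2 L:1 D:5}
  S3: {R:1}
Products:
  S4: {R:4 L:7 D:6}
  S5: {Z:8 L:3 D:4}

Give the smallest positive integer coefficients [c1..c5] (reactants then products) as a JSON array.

Coefficients: [2, 2, 4, 1, 1]

R: 2·0+2·0+4·1 = 4 | 1·4+1·0 = 4
Z: 2·2+2·2+4·0 = 8 | 1·0+1·8 = 8
L: 2·4+2·1+4·0 = 10 | 1·7+1·3 = 10
D: 2·0+2·5+4·0 = 10 | 1·6+1·4 = 10
gcd(2,2,4,1,1) = 1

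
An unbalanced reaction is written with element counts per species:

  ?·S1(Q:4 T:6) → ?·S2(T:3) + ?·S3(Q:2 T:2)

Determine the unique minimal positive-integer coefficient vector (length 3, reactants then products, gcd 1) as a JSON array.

Coefficients: [3, 2, 6]

Q: 3·4 = 12 | 2·0+6·2 = 12
T: 3·6 = 18 | 2·3+6·2 = 18
gcd(3,2,6) = 1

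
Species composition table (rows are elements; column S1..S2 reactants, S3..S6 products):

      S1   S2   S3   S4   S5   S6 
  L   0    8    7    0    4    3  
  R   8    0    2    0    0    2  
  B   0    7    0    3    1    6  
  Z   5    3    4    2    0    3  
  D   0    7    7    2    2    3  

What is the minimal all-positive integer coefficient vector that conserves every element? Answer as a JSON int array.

Coefficients: [1, 4, 1, 2, 4, 3]

L: 1·0+4·8 = 32 | 1·7+2·0+4·4+3·3 = 32
R: 1·8+4·0 = 8 | 1·2+2·0+4·0+3·2 = 8
B: 1·0+4·7 = 28 | 1·0+2·3+4·1+3·6 = 28
Z: 1·5+4·3 = 17 | 1·4+2·2+4·0+3·3 = 17
D: 1·0+4·7 = 28 | 1·7+2·2+4·2+3·3 = 28
gcd(1,4,1,2,4,3) = 1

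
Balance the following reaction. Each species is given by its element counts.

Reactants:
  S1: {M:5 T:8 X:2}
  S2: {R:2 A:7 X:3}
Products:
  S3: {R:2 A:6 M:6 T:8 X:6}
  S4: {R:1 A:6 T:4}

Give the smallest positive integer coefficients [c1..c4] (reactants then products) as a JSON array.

R: 6·0+6·2 = 12 | 5·2+2·1 = 12
A: 6·0+6·7 = 42 | 5·6+2·6 = 42
M: 6·5+6·0 = 30 | 5·6+2·0 = 30
T: 6·8+6·0 = 48 | 5·8+2·4 = 48
X: 6·2+6·3 = 30 | 5·6+2·0 = 30
gcd(6,6,5,2) = 1

Coefficients: [6, 6, 5, 2]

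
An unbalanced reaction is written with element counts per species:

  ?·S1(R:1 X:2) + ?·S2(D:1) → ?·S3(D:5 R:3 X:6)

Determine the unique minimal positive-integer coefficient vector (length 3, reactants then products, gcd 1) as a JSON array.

Coefficients: [3, 5, 1]

D: 3·0+5·1 = 5 | 1·5 = 5
R: 3·1+5·0 = 3 | 1·3 = 3
X: 3·2+5·0 = 6 | 1·6 = 6
gcd(3,5,1) = 1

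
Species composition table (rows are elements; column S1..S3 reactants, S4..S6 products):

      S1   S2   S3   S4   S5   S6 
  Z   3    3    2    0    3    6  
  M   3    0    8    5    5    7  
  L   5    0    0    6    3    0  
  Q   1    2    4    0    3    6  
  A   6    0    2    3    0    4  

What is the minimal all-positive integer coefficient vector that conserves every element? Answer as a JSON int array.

Z: 3·3+6·3+6·2 = 39 | 2·0+1·3+6·6 = 39
M: 3·3+6·0+6·8 = 57 | 2·5+1·5+6·7 = 57
L: 3·5+6·0+6·0 = 15 | 2·6+1·3+6·0 = 15
Q: 3·1+6·2+6·4 = 39 | 2·0+1·3+6·6 = 39
A: 3·6+6·0+6·2 = 30 | 2·3+1·0+6·4 = 30
gcd(3,6,6,2,1,6) = 1

Coefficients: [3, 6, 6, 2, 1, 6]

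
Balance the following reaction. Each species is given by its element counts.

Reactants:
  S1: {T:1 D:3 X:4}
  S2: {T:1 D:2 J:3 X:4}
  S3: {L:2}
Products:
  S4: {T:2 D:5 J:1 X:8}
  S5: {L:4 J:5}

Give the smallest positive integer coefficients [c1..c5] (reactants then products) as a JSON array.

L: 5·0+5·0+4·2 = 8 | 5·0+2·4 = 8
T: 5·1+5·1+4·0 = 10 | 5·2+2·0 = 10
D: 5·3+5·2+4·0 = 25 | 5·5+2·0 = 25
J: 5·0+5·3+4·0 = 15 | 5·1+2·5 = 15
X: 5·4+5·4+4·0 = 40 | 5·8+2·0 = 40
gcd(5,5,4,5,2) = 1

Coefficients: [5, 5, 4, 5, 2]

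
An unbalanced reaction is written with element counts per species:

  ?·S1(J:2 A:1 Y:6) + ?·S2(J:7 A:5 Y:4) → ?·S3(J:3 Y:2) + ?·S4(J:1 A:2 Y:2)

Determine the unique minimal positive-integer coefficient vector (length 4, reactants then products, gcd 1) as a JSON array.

J: 1·2+1·7 = 9 | 2·3+3·1 = 9
A: 1·1+1·5 = 6 | 2·0+3·2 = 6
Y: 1·6+1·4 = 10 | 2·2+3·2 = 10
gcd(1,1,2,3) = 1

Coefficients: [1, 1, 2, 3]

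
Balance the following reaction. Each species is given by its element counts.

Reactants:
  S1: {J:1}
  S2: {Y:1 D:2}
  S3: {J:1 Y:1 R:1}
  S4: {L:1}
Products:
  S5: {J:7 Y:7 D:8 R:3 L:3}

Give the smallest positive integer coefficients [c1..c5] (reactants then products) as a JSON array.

J: 4·1+4·0+3·1+3·0 = 7 | 1·7 = 7
Y: 4·0+4·1+3·1+3·0 = 7 | 1·7 = 7
D: 4·0+4·2+3·0+3·0 = 8 | 1·8 = 8
R: 4·0+4·0+3·1+3·0 = 3 | 1·3 = 3
L: 4·0+4·0+3·0+3·1 = 3 | 1·3 = 3
gcd(4,4,3,3,1) = 1

Coefficients: [4, 4, 3, 3, 1]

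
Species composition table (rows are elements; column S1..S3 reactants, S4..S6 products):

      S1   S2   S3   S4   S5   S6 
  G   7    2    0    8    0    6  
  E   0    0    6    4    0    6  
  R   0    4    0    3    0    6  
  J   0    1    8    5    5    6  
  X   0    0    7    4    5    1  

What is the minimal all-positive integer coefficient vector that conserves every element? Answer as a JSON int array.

Coefficients: [6, 6, 5, 6, 2, 1]

G: 6·7+6·2+5·0 = 54 | 6·8+2·0+1·6 = 54
E: 6·0+6·0+5·6 = 30 | 6·4+2·0+1·6 = 30
R: 6·0+6·4+5·0 = 24 | 6·3+2·0+1·6 = 24
J: 6·0+6·1+5·8 = 46 | 6·5+2·5+1·6 = 46
X: 6·0+6·0+5·7 = 35 | 6·4+2·5+1·1 = 35
gcd(6,6,5,6,2,1) = 1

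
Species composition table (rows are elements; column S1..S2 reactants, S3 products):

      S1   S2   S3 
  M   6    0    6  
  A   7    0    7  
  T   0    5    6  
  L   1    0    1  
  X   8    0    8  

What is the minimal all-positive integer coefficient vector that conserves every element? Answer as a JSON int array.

Coefficients: [5, 6, 5]

M: 5·6+6·0 = 30 | 5·6 = 30
A: 5·7+6·0 = 35 | 5·7 = 35
T: 5·0+6·5 = 30 | 5·6 = 30
L: 5·1+6·0 = 5 | 5·1 = 5
X: 5·8+6·0 = 40 | 5·8 = 40
gcd(5,6,5) = 1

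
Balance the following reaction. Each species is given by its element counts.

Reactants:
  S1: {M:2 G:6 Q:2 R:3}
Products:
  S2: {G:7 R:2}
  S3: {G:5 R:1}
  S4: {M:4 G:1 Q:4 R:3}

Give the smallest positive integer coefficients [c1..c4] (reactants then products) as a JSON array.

Coefficients: [6, 4, 1, 3]

M: 6·2 = 12 | 4·0+1·0+3·4 = 12
G: 6·6 = 36 | 4·7+1·5+3·1 = 36
Q: 6·2 = 12 | 4·0+1·0+3·4 = 12
R: 6·3 = 18 | 4·2+1·1+3·3 = 18
gcd(6,4,1,3) = 1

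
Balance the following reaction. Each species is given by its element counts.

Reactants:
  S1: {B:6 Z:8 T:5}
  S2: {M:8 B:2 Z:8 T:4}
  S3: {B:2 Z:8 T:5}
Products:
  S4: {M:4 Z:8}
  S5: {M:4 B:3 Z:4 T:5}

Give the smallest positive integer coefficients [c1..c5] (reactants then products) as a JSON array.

Coefficients: [1, 5, 1, 4, 6]

M: 1·0+5·8+1·0 = 40 | 4·4+6·4 = 40
B: 1·6+5·2+1·2 = 18 | 4·0+6·3 = 18
Z: 1·8+5·8+1·8 = 56 | 4·8+6·4 = 56
T: 1·5+5·4+1·5 = 30 | 4·0+6·5 = 30
gcd(1,5,1,4,6) = 1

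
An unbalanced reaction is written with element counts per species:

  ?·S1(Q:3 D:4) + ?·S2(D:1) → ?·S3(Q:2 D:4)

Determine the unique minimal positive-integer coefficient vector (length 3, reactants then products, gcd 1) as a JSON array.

Q: 2·3+4·0 = 6 | 3·2 = 6
D: 2·4+4·1 = 12 | 3·4 = 12
gcd(2,4,3) = 1

Coefficients: [2, 4, 3]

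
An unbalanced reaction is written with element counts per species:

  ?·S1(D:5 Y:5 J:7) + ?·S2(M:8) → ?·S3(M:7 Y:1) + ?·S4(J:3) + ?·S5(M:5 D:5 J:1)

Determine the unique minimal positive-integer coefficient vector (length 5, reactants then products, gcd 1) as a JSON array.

Coefficients: [1, 5, 5, 2, 1]

M: 1·0+5·8 = 40 | 5·7+2·0+1·5 = 40
D: 1·5+5·0 = 5 | 5·0+2·0+1·5 = 5
Y: 1·5+5·0 = 5 | 5·1+2·0+1·0 = 5
J: 1·7+5·0 = 7 | 5·0+2·3+1·1 = 7
gcd(1,5,5,2,1) = 1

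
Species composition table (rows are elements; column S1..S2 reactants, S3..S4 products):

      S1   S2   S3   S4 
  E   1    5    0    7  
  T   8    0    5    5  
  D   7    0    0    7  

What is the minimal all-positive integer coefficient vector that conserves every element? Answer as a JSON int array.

Coefficients: [5, 6, 3, 5]

E: 5·1+6·5 = 35 | 3·0+5·7 = 35
T: 5·8+6·0 = 40 | 3·5+5·5 = 40
D: 5·7+6·0 = 35 | 3·0+5·7 = 35
gcd(5,6,3,5) = 1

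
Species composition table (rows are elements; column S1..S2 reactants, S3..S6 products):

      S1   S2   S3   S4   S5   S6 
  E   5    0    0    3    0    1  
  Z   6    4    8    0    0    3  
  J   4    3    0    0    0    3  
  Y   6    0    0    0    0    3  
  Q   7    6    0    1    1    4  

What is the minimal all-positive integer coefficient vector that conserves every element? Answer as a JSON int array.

E: 3·5+2·0 = 15 | 1·0+3·3+6·0+6·1 = 15
Z: 3·6+2·4 = 26 | 1·8+3·0+6·0+6·3 = 26
J: 3·4+2·3 = 18 | 1·0+3·0+6·0+6·3 = 18
Y: 3·6+2·0 = 18 | 1·0+3·0+6·0+6·3 = 18
Q: 3·7+2·6 = 33 | 1·0+3·1+6·1+6·4 = 33
gcd(3,2,1,3,6,6) = 1

Coefficients: [3, 2, 1, 3, 6, 6]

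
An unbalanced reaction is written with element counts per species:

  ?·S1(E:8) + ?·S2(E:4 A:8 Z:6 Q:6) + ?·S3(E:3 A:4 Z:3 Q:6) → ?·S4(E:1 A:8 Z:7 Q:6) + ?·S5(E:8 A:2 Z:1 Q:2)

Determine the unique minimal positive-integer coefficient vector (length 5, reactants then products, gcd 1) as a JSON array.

E: 4·8+4·4+1·3 = 51 | 3·1+6·8 = 51
A: 4·0+4·8+1·4 = 36 | 3·8+6·2 = 36
Z: 4·0+4·6+1·3 = 27 | 3·7+6·1 = 27
Q: 4·0+4·6+1·6 = 30 | 3·6+6·2 = 30
gcd(4,4,1,3,6) = 1

Coefficients: [4, 4, 1, 3, 6]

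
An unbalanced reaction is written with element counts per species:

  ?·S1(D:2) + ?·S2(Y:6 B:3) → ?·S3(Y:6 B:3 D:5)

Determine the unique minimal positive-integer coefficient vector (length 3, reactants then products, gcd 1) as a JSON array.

Coefficients: [5, 2, 2]

Y: 5·0+2·6 = 12 | 2·6 = 12
B: 5·0+2·3 = 6 | 2·3 = 6
D: 5·2+2·0 = 10 | 2·5 = 10
gcd(5,2,2) = 1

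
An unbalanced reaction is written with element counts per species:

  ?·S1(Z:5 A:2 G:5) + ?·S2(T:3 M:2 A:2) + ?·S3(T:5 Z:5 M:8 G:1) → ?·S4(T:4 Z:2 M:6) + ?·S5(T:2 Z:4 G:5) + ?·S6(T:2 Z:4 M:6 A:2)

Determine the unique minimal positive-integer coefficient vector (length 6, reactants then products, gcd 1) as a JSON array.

T: 5·0+1·3+5·5 = 28 | 1·4+6·2+6·2 = 28
Z: 5·5+1·0+5·5 = 50 | 1·2+6·4+6·4 = 50
M: 5·0+1·2+5·8 = 42 | 1·6+6·0+6·6 = 42
A: 5·2+1·2+5·0 = 12 | 1·0+6·0+6·2 = 12
G: 5·5+1·0+5·1 = 30 | 1·0+6·5+6·0 = 30
gcd(5,1,5,1,6,6) = 1

Coefficients: [5, 1, 5, 1, 6, 6]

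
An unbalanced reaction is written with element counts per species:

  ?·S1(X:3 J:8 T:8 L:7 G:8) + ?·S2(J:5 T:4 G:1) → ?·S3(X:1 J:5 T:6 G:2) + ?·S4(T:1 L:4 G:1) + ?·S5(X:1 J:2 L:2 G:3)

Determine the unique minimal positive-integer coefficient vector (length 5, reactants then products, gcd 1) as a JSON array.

X: 2·3+1·0 = 6 | 3·1+2·0+3·1 = 6
J: 2·8+1·5 = 21 | 3·5+2·0+3·2 = 21
T: 2·8+1·4 = 20 | 3·6+2·1+3·0 = 20
L: 2·7+1·0 = 14 | 3·0+2·4+3·2 = 14
G: 2·8+1·1 = 17 | 3·2+2·1+3·3 = 17
gcd(2,1,3,2,3) = 1

Coefficients: [2, 1, 3, 2, 3]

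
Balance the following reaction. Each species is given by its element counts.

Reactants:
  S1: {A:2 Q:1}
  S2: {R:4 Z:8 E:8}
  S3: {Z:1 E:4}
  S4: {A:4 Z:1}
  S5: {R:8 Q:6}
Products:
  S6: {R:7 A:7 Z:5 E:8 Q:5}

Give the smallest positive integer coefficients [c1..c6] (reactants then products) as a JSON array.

Coefficients: [2, 1, 6, 6, 3, 4]

R: 2·0+1·4+6·0+6·0+3·8 = 28 | 4·7 = 28
A: 2·2+1·0+6·0+6·4+3·0 = 28 | 4·7 = 28
Z: 2·0+1·8+6·1+6·1+3·0 = 20 | 4·5 = 20
E: 2·0+1·8+6·4+6·0+3·0 = 32 | 4·8 = 32
Q: 2·1+1·0+6·0+6·0+3·6 = 20 | 4·5 = 20
gcd(2,1,6,6,3,4) = 1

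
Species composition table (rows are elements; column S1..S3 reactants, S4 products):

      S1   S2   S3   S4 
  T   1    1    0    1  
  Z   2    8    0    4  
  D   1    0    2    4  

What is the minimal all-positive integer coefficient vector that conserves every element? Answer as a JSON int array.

T: 2·1+1·1+5·0 = 3 | 3·1 = 3
Z: 2·2+1·8+5·0 = 12 | 3·4 = 12
D: 2·1+1·0+5·2 = 12 | 3·4 = 12
gcd(2,1,5,3) = 1

Coefficients: [2, 1, 5, 3]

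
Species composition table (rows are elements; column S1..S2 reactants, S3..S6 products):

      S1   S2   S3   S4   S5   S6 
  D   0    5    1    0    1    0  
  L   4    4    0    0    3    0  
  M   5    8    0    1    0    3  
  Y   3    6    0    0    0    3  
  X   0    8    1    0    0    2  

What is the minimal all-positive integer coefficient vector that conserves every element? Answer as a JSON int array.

Coefficients: [1, 2, 6, 6, 4, 5]

D: 1·0+2·5 = 10 | 6·1+6·0+4·1+5·0 = 10
L: 1·4+2·4 = 12 | 6·0+6·0+4·3+5·0 = 12
M: 1·5+2·8 = 21 | 6·0+6·1+4·0+5·3 = 21
Y: 1·3+2·6 = 15 | 6·0+6·0+4·0+5·3 = 15
X: 1·0+2·8 = 16 | 6·1+6·0+4·0+5·2 = 16
gcd(1,2,6,6,4,5) = 1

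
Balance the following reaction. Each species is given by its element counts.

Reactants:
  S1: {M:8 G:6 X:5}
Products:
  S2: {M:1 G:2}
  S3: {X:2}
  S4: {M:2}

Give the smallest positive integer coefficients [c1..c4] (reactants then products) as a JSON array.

M: 2·8 = 16 | 6·1+5·0+5·2 = 16
G: 2·6 = 12 | 6·2+5·0+5·0 = 12
X: 2·5 = 10 | 6·0+5·2+5·0 = 10
gcd(2,6,5,5) = 1

Coefficients: [2, 6, 5, 5]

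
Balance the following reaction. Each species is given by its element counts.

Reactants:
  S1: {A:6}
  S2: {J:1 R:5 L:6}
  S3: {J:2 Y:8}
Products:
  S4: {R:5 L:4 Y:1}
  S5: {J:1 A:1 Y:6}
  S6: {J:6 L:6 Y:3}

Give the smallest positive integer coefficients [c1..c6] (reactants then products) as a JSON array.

J: 1·0+6·1+6·2 = 18 | 6·0+6·1+2·6 = 18
R: 1·0+6·5+6·0 = 30 | 6·5+6·0+2·0 = 30
L: 1·0+6·6+6·0 = 36 | 6·4+6·0+2·6 = 36
A: 1·6+6·0+6·0 = 6 | 6·0+6·1+2·0 = 6
Y: 1·0+6·0+6·8 = 48 | 6·1+6·6+2·3 = 48
gcd(1,6,6,6,6,2) = 1

Coefficients: [1, 6, 6, 6, 6, 2]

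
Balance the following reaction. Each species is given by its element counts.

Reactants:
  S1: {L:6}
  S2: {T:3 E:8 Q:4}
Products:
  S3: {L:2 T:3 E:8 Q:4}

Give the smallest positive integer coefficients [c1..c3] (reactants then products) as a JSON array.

Coefficients: [1, 3, 3]

L: 1·6+3·0 = 6 | 3·2 = 6
T: 1·0+3·3 = 9 | 3·3 = 9
E: 1·0+3·8 = 24 | 3·8 = 24
Q: 1·0+3·4 = 12 | 3·4 = 12
gcd(1,3,3) = 1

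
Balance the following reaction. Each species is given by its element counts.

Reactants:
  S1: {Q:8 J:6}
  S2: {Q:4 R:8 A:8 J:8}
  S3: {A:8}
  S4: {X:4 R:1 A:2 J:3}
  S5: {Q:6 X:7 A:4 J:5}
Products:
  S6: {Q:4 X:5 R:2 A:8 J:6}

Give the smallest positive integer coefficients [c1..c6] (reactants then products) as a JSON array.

Coefficients: [1, 1, 3, 4, 2, 6]

Q: 1·8+1·4+3·0+4·0+2·6 = 24 | 6·4 = 24
X: 1·0+1·0+3·0+4·4+2·7 = 30 | 6·5 = 30
R: 1·0+1·8+3·0+4·1+2·0 = 12 | 6·2 = 12
A: 1·0+1·8+3·8+4·2+2·4 = 48 | 6·8 = 48
J: 1·6+1·8+3·0+4·3+2·5 = 36 | 6·6 = 36
gcd(1,1,3,4,2,6) = 1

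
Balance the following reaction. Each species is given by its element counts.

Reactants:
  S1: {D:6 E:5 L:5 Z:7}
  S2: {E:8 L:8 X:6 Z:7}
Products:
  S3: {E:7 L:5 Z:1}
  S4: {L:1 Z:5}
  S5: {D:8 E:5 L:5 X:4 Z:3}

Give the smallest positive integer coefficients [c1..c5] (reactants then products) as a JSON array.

D: 4·6+2·0 = 24 | 3·0+6·0+3·8 = 24
E: 4·5+2·8 = 36 | 3·7+6·0+3·5 = 36
L: 4·5+2·8 = 36 | 3·5+6·1+3·5 = 36
X: 4·0+2·6 = 12 | 3·0+6·0+3·4 = 12
Z: 4·7+2·7 = 42 | 3·1+6·5+3·3 = 42
gcd(4,2,3,6,3) = 1

Coefficients: [4, 2, 3, 6, 3]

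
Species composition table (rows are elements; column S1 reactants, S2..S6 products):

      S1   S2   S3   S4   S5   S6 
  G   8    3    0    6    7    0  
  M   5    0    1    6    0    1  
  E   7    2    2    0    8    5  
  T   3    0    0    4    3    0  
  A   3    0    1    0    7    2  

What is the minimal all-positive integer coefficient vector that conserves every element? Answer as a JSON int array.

Coefficients: [5, 5, 6, 3, 1, 1]

G: 5·8 = 40 | 5·3+6·0+3·6+1·7+1·0 = 40
M: 5·5 = 25 | 5·0+6·1+3·6+1·0+1·1 = 25
E: 5·7 = 35 | 5·2+6·2+3·0+1·8+1·5 = 35
T: 5·3 = 15 | 5·0+6·0+3·4+1·3+1·0 = 15
A: 5·3 = 15 | 5·0+6·1+3·0+1·7+1·2 = 15
gcd(5,5,6,3,1,1) = 1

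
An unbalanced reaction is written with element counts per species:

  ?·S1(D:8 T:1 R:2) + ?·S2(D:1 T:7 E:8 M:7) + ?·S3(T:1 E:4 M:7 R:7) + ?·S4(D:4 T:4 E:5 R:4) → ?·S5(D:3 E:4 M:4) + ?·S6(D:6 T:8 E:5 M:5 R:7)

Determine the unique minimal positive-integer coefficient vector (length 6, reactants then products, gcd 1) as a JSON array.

D: 5·8+4·1+3·0+1·4 = 48 | 6·3+5·6 = 48
T: 5·1+4·7+3·1+1·4 = 40 | 6·0+5·8 = 40
E: 5·0+4·8+3·4+1·5 = 49 | 6·4+5·5 = 49
M: 5·0+4·7+3·7+1·0 = 49 | 6·4+5·5 = 49
R: 5·2+4·0+3·7+1·4 = 35 | 6·0+5·7 = 35
gcd(5,4,3,1,6,5) = 1

Coefficients: [5, 4, 3, 1, 6, 5]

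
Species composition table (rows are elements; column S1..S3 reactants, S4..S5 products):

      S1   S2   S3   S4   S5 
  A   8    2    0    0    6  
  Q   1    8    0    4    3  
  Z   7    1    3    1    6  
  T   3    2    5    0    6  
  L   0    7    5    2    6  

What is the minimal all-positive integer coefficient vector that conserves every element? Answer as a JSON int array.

Coefficients: [3, 3, 3, 3, 5]

A: 3·8+3·2+3·0 = 30 | 3·0+5·6 = 30
Q: 3·1+3·8+3·0 = 27 | 3·4+5·3 = 27
Z: 3·7+3·1+3·3 = 33 | 3·1+5·6 = 33
T: 3·3+3·2+3·5 = 30 | 3·0+5·6 = 30
L: 3·0+3·7+3·5 = 36 | 3·2+5·6 = 36
gcd(3,3,3,3,5) = 1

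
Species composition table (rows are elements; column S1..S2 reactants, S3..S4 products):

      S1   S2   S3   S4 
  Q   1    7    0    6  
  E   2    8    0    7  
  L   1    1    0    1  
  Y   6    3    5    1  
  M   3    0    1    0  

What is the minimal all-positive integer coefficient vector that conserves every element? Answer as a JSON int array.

Q: 1·1+5·7 = 36 | 3·0+6·6 = 36
E: 1·2+5·8 = 42 | 3·0+6·7 = 42
L: 1·1+5·1 = 6 | 3·0+6·1 = 6
Y: 1·6+5·3 = 21 | 3·5+6·1 = 21
M: 1·3+5·0 = 3 | 3·1+6·0 = 3
gcd(1,5,3,6) = 1

Coefficients: [1, 5, 3, 6]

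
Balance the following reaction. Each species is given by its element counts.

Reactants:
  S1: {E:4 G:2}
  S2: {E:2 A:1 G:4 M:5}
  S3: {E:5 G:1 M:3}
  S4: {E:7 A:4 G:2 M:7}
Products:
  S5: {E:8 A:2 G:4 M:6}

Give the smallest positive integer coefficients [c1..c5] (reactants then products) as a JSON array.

E: 3·4+2·2+2·5+2·7 = 40 | 5·8 = 40
A: 3·0+2·1+2·0+2·4 = 10 | 5·2 = 10
G: 3·2+2·4+2·1+2·2 = 20 | 5·4 = 20
M: 3·0+2·5+2·3+2·7 = 30 | 5·6 = 30
gcd(3,2,2,2,5) = 1

Coefficients: [3, 2, 2, 2, 5]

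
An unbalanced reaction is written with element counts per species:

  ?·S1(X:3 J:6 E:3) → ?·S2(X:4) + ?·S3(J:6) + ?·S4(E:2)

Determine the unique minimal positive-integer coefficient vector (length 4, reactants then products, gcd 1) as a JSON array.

X: 4·3 = 12 | 3·4+4·0+6·0 = 12
J: 4·6 = 24 | 3·0+4·6+6·0 = 24
E: 4·3 = 12 | 3·0+4·0+6·2 = 12
gcd(4,3,4,6) = 1

Coefficients: [4, 3, 4, 6]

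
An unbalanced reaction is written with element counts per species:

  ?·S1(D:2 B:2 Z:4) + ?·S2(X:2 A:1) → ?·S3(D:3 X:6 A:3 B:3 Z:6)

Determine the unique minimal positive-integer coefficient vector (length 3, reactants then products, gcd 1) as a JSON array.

D: 3·2+6·0 = 6 | 2·3 = 6
X: 3·0+6·2 = 12 | 2·6 = 12
A: 3·0+6·1 = 6 | 2·3 = 6
B: 3·2+6·0 = 6 | 2·3 = 6
Z: 3·4+6·0 = 12 | 2·6 = 12
gcd(3,6,2) = 1

Coefficients: [3, 6, 2]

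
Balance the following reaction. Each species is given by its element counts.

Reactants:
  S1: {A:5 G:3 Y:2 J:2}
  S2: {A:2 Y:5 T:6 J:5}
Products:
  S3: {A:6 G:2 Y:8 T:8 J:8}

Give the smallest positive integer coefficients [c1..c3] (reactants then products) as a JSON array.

A: 2·5+4·2 = 18 | 3·6 = 18
G: 2·3+4·0 = 6 | 3·2 = 6
Y: 2·2+4·5 = 24 | 3·8 = 24
T: 2·0+4·6 = 24 | 3·8 = 24
J: 2·2+4·5 = 24 | 3·8 = 24
gcd(2,4,3) = 1

Coefficients: [2, 4, 3]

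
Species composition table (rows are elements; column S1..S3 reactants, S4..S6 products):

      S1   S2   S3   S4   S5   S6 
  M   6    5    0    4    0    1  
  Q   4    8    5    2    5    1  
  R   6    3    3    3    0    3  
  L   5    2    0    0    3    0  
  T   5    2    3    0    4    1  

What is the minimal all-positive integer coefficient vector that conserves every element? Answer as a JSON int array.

M: 2·6+1·5+3·0 = 17 | 3·4+4·0+5·1 = 17
Q: 2·4+1·8+3·5 = 31 | 3·2+4·5+5·1 = 31
R: 2·6+1·3+3·3 = 24 | 3·3+4·0+5·3 = 24
L: 2·5+1·2+3·0 = 12 | 3·0+4·3+5·0 = 12
T: 2·5+1·2+3·3 = 21 | 3·0+4·4+5·1 = 21
gcd(2,1,3,3,4,5) = 1

Coefficients: [2, 1, 3, 3, 4, 5]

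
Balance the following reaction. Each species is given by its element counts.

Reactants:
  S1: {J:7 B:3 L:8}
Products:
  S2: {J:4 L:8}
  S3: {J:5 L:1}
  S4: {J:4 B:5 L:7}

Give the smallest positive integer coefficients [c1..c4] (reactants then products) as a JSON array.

Coefficients: [5, 2, 3, 3]

J: 5·7 = 35 | 2·4+3·5+3·4 = 35
B: 5·3 = 15 | 2·0+3·0+3·5 = 15
L: 5·8 = 40 | 2·8+3·1+3·7 = 40
gcd(5,2,3,3) = 1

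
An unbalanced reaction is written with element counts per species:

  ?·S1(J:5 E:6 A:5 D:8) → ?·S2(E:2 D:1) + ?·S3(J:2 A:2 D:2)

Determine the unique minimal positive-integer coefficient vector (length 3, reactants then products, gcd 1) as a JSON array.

J: 2·5 = 10 | 6·0+5·2 = 10
E: 2·6 = 12 | 6·2+5·0 = 12
A: 2·5 = 10 | 6·0+5·2 = 10
D: 2·8 = 16 | 6·1+5·2 = 16
gcd(2,6,5) = 1

Coefficients: [2, 6, 5]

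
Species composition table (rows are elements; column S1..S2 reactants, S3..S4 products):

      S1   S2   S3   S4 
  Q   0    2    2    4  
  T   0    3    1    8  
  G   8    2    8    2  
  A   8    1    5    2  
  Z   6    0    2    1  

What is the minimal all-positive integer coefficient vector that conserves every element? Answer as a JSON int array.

Coefficients: [1, 6, 2, 2]

Q: 1·0+6·2 = 12 | 2·2+2·4 = 12
T: 1·0+6·3 = 18 | 2·1+2·8 = 18
G: 1·8+6·2 = 20 | 2·8+2·2 = 20
A: 1·8+6·1 = 14 | 2·5+2·2 = 14
Z: 1·6+6·0 = 6 | 2·2+2·1 = 6
gcd(1,6,2,2) = 1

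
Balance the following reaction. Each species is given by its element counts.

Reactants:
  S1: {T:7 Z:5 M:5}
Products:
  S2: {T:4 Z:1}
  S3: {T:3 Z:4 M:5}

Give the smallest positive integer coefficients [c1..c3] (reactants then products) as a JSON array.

T: 1·7 = 7 | 1·4+1·3 = 7
Z: 1·5 = 5 | 1·1+1·4 = 5
M: 1·5 = 5 | 1·0+1·5 = 5
gcd(1,1,1) = 1

Coefficients: [1, 1, 1]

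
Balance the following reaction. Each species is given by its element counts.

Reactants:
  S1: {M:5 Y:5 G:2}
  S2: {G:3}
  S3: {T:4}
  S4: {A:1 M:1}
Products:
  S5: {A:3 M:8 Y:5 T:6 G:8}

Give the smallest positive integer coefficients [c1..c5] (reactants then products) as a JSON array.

Coefficients: [2, 4, 3, 6, 2]

A: 2·0+4·0+3·0+6·1 = 6 | 2·3 = 6
M: 2·5+4·0+3·0+6·1 = 16 | 2·8 = 16
Y: 2·5+4·0+3·0+6·0 = 10 | 2·5 = 10
T: 2·0+4·0+3·4+6·0 = 12 | 2·6 = 12
G: 2·2+4·3+3·0+6·0 = 16 | 2·8 = 16
gcd(2,4,3,6,2) = 1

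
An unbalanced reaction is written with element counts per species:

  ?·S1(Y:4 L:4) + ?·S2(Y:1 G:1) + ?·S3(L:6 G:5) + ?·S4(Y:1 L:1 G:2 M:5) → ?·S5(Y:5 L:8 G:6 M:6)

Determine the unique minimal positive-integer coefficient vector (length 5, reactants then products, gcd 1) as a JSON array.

Y: 4·4+3·1+3·0+6·1 = 25 | 5·5 = 25
L: 4·4+3·0+3·6+6·1 = 40 | 5·8 = 40
G: 4·0+3·1+3·5+6·2 = 30 | 5·6 = 30
M: 4·0+3·0+3·0+6·5 = 30 | 5·6 = 30
gcd(4,3,3,6,5) = 1

Coefficients: [4, 3, 3, 6, 5]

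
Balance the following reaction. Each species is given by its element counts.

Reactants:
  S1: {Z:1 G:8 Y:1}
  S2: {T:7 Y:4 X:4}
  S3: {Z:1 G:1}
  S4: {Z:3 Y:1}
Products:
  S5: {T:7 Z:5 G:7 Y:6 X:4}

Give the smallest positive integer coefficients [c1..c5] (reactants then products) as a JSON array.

Coefficients: [4, 5, 3, 6, 5]

T: 4·0+5·7+3·0+6·0 = 35 | 5·7 = 35
Z: 4·1+5·0+3·1+6·3 = 25 | 5·5 = 25
G: 4·8+5·0+3·1+6·0 = 35 | 5·7 = 35
Y: 4·1+5·4+3·0+6·1 = 30 | 5·6 = 30
X: 4·0+5·4+3·0+6·0 = 20 | 5·4 = 20
gcd(4,5,3,6,5) = 1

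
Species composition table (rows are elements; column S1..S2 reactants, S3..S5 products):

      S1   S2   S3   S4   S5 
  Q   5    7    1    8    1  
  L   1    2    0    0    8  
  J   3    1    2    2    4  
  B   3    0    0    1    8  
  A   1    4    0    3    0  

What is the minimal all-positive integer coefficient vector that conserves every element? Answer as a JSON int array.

Q: 4·5+2·7 = 34 | 1·1+4·8+1·1 = 34
L: 4·1+2·2 = 8 | 1·0+4·0+1·8 = 8
J: 4·3+2·1 = 14 | 1·2+4·2+1·4 = 14
B: 4·3+2·0 = 12 | 1·0+4·1+1·8 = 12
A: 4·1+2·4 = 12 | 1·0+4·3+1·0 = 12
gcd(4,2,1,4,1) = 1

Coefficients: [4, 2, 1, 4, 1]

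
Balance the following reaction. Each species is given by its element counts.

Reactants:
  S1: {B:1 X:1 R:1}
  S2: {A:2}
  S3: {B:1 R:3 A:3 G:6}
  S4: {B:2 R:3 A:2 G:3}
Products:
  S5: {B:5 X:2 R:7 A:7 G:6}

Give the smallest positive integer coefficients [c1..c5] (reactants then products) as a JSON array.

B: 6·1+5·0+1·1+4·2 = 15 | 3·5 = 15
X: 6·1+5·0+1·0+4·0 = 6 | 3·2 = 6
R: 6·1+5·0+1·3+4·3 = 21 | 3·7 = 21
A: 6·0+5·2+1·3+4·2 = 21 | 3·7 = 21
G: 6·0+5·0+1·6+4·3 = 18 | 3·6 = 18
gcd(6,5,1,4,3) = 1

Coefficients: [6, 5, 1, 4, 3]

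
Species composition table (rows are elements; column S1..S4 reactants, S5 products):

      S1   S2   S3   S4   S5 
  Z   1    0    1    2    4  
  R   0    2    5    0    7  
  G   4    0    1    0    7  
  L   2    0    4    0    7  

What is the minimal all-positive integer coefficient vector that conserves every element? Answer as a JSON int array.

Coefficients: [6, 4, 4, 3, 4]

Z: 6·1+4·0+4·1+3·2 = 16 | 4·4 = 16
R: 6·0+4·2+4·5+3·0 = 28 | 4·7 = 28
G: 6·4+4·0+4·1+3·0 = 28 | 4·7 = 28
L: 6·2+4·0+4·4+3·0 = 28 | 4·7 = 28
gcd(6,4,4,3,4) = 1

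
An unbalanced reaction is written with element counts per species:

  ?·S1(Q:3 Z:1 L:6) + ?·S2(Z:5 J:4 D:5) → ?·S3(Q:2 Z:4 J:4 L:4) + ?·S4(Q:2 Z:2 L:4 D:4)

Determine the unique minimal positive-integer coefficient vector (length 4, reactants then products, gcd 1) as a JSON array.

Coefficients: [6, 4, 4, 5]

Q: 6·3+4·0 = 18 | 4·2+5·2 = 18
Z: 6·1+4·5 = 26 | 4·4+5·2 = 26
J: 6·0+4·4 = 16 | 4·4+5·0 = 16
L: 6·6+4·0 = 36 | 4·4+5·4 = 36
D: 6·0+4·5 = 20 | 4·0+5·4 = 20
gcd(6,4,4,5) = 1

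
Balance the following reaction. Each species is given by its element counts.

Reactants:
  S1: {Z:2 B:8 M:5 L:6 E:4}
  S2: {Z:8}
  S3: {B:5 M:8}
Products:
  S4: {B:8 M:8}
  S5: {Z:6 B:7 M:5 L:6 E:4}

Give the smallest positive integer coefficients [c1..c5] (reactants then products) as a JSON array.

Z: 6·2+3·8+2·0 = 36 | 2·0+6·6 = 36
B: 6·8+3·0+2·5 = 58 | 2·8+6·7 = 58
M: 6·5+3·0+2·8 = 46 | 2·8+6·5 = 46
L: 6·6+3·0+2·0 = 36 | 2·0+6·6 = 36
E: 6·4+3·0+2·0 = 24 | 2·0+6·4 = 24
gcd(6,3,2,2,6) = 1

Coefficients: [6, 3, 2, 2, 6]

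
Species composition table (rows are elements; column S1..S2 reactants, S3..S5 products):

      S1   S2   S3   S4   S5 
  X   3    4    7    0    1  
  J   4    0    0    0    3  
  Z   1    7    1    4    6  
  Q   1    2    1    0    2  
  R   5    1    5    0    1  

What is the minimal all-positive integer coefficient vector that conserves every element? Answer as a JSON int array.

Coefficients: [3, 4, 3, 1, 4]

X: 3·3+4·4 = 25 | 3·7+1·0+4·1 = 25
J: 3·4+4·0 = 12 | 3·0+1·0+4·3 = 12
Z: 3·1+4·7 = 31 | 3·1+1·4+4·6 = 31
Q: 3·1+4·2 = 11 | 3·1+1·0+4·2 = 11
R: 3·5+4·1 = 19 | 3·5+1·0+4·1 = 19
gcd(3,4,3,1,4) = 1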